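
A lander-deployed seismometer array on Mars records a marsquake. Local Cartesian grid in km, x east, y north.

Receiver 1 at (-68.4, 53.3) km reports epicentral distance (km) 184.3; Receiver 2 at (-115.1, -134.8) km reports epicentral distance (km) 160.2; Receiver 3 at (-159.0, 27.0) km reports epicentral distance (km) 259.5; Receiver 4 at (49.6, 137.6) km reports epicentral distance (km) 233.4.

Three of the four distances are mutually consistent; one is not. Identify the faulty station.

Solve using three stations at a time. Using Receiver 1, Receiver 2, Receiver 4 (subtract circle equations pairwise → linear system) gives (x, y) ≈ (40.2, -95.6).
Distances from that point to each station vs reported:
  Receiver 1: calculated 184.2 vs reported 184.3 → residual 0.1 km
  Receiver 2: calculated 160.1 vs reported 160.2 → residual 0.1 km
  Receiver 3: calculated 233.9 vs reported 259.5 → residual 25.6 km
  Receiver 4: calculated 233.4 vs reported 233.4 → residual 0.0 km
Receiver 1, Receiver 2, Receiver 4 are mutually consistent (residuals ≈ 0); Receiver 3 is off by 25.6 km.

Receiver 3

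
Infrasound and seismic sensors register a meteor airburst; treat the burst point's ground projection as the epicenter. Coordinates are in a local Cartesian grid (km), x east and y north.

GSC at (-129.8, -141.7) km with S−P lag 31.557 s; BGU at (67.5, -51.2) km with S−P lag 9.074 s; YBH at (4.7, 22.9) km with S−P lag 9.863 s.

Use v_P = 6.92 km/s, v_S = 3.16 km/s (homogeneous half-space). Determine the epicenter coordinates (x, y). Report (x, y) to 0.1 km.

18.0 km east, -32.9 km north

Distance from S−P lag: d = Δt · v_P v_S / (v_P − v_S) = Δt · (6.92·3.16)/(6.92−3.16) ≈ 5.8157·Δt.
So d_GSC = 183.53, d_BGU = 52.77, d_YBH = 57.36 km.
Circle about each station: (x + 129.8)² + (y + 141.7)² = 183.53²; (x − 67.5)² + (y + 51.2)² = 52.77²; (x − 4.7)² + (y − 22.9)² = 57.36².
Subtracting the GSC equation from the BGU and YBH equations removes the quadratic terms:
394.6 x + 181.0 y = 1149.35
269.0 x + 329.2 y = -5987.34
Solving the 2×2 system: x ≈ 18.0, y ≈ -32.9 km.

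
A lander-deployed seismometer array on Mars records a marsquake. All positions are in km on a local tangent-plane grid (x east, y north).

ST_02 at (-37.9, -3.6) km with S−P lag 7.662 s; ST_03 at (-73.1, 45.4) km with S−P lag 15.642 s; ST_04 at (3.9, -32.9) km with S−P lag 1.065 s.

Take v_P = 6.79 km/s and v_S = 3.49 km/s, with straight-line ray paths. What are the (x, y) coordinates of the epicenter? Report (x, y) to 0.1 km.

Distance from S−P lag: d = Δt · v_P v_S / (v_P − v_S) = Δt · (6.79·3.49)/(6.79−3.49) ≈ 7.1809·Δt.
So d_ST_02 = 55.02, d_ST_03 = 112.32, d_ST_04 = 7.65 km.
Circle about each station: (x + 37.9)² + (y + 3.6)² = 55.02²; (x + 73.1)² + (y − 45.4)² = 112.32²; (x − 3.9)² + (y + 32.9)² = 7.65².
Subtracting the ST_02 equation from the ST_03 and ST_04 equations removes the quadratic terms:
-70.4 x + 98.0 y = -3633.18
83.6 x − 58.6 y = 2616.93
Solving the 2×2 system: x ≈ 10.7, y ≈ -29.4 km.

(10.7, -29.4)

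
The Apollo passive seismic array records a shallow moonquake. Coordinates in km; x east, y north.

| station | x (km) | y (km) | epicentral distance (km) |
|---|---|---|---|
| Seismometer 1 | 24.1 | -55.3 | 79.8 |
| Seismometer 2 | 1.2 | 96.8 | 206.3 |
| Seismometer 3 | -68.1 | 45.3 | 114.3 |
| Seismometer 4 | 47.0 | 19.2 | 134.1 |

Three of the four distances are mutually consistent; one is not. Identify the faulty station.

Solve using three stations at a time. Using Seismometer 1, Seismometer 3, Seismometer 4 (subtract circle equations pairwise → linear system) gives (x, y) ≈ (-54.7, -68.3).
Distances from that point to each station vs reported:
  Seismometer 1: calculated 79.9 vs reported 79.8 → residual 0.1 km
  Seismometer 2: calculated 174.3 vs reported 206.3 → residual 32.0 km
  Seismometer 3: calculated 114.3 vs reported 114.3 → residual 0.0 km
  Seismometer 4: calculated 134.1 vs reported 134.1 → residual 0.0 km
Seismometer 1, Seismometer 3, Seismometer 4 are mutually consistent (residuals ≈ 0); Seismometer 2 is off by 32.0 km.

Seismometer 2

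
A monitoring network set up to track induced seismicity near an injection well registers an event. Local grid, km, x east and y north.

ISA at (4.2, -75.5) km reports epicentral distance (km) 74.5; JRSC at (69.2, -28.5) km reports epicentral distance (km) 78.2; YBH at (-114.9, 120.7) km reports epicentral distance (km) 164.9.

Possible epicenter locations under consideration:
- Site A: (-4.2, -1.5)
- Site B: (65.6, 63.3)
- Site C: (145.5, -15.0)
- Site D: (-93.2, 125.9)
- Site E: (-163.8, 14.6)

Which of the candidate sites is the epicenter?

For each candidate, compare |candidate − station| to the reported distance:
Site A: residuals ISA 0.0, JRSC 0.0, YBH 0.0 → max 0.0 km
Site B: residuals ISA 77.3, JRSC 13.7, YBH 24.5 → max 77.3 km
Site C: residuals ISA 79.2, JRSC 0.7, YBH 128.7 → max 128.7 km
Site D: residuals ISA 149.2, JRSC 145.9, YBH 142.6 → max 149.2 km
Site E: residuals ISA 116.1, JRSC 158.8, YBH 48.1 → max 158.8 km
Only Site A has all residuals ≈ 0.

Site A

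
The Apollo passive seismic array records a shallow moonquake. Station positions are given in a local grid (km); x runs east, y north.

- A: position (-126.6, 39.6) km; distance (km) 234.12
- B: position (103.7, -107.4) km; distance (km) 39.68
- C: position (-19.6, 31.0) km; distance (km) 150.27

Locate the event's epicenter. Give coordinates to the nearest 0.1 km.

Circle about each station: (x + 126.6)² + (y − 39.6)² = 234.12²; (x − 103.7)² + (y + 107.4)² = 39.68²; (x + 19.6)² + (y − 31.0)² = 150.27².
Subtracting the A equation from the B and C equations removes the quadratic terms:
460.6 x − 294.0 y = 57930.40
214.0 x − 17.2 y = 15980.54
Solving the 2×2 system: x ≈ 67.3, y ≈ -91.6 km.

x ≈ 67.3 km, y ≈ -91.6 km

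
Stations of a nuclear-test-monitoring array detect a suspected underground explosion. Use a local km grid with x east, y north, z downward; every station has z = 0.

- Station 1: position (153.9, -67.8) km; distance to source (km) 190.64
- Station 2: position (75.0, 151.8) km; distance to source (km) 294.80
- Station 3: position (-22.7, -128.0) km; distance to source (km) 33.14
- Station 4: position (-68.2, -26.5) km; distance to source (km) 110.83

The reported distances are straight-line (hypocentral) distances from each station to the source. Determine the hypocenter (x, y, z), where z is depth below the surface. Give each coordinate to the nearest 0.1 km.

x ≈ -25.5 km, y ≈ -123.4 km, depth ≈ 32.7 km

Each station gives a sphere (x−x_i)² + (y−y_i)² + z² = d_i² (stations at z=0).
Subtracting the Station 1 sphere from Station 2 and Station 3: z² cancels, leaving linear equations in x and y:
-157.8 x + 439.2 y = -50177.24
-353.2 x − 120.4 y = 23862.59
Solving: x ≈ -25.494, y ≈ -123.407 km (keep extra digits for the depth step; rounded: -25.5, -123.4).
Then from the Station 1 sphere: z² = 190.64² − (x − 153.9)² − (y + 67.8)² with x = -25.494, y = -123.407, so z ≈ 32.700 ≈ 32.7 km.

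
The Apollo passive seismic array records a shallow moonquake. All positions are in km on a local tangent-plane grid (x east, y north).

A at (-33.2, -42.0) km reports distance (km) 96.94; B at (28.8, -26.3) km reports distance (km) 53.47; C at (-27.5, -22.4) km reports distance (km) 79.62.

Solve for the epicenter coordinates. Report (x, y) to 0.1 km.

x ≈ 35.1 km, y ≈ 26.8 km

Circle about each station: (x + 33.2)² + (y + 42.0)² = 96.94²; (x − 28.8)² + (y + 26.3)² = 53.47²; (x + 27.5)² + (y + 22.4)² = 79.62².
Subtracting pairs of circle equations eliminates x²+y² and gives linear equations (the radical axes):
124.0 x + 31.4 y = 5193.21
11.4 x + 39.2 y = 1449.79
Solving the 2×2 system: x ≈ 35.1, y ≈ 26.8 km.
Check against A (with the unrounded x, y): √((x + 33.2)²+(y + 42.0)²) = 96.93 ≈ 96.94 km. ✓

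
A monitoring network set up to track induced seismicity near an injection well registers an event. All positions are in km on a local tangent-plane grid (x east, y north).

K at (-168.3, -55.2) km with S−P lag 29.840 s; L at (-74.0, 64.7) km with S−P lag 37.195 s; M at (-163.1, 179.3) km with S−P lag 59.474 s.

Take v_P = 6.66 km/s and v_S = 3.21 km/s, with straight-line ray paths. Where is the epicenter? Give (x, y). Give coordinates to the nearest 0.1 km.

Distance from S−P lag: d = Δt · v_P v_S / (v_P − v_S) = Δt · (6.66·3.21)/(6.66−3.21) ≈ 6.1967·Δt.
So d_K = 184.91, d_L = 230.49, d_M = 368.54 km.
Circle about each station: (x + 168.3)² + (y + 55.2)² = 184.91²; (x + 74.0)² + (y − 64.7)² = 230.49²; (x + 163.1)² + (y − 179.3)² = 368.54².
Subtracting the K equation from the L and M equations removes the quadratic terms:
188.6 x + 239.8 y = -40643.77
10.4 x + 469.0 y = -74251.85
Solving the 2×2 system: x ≈ -14.6, y ≈ -158.0 km.
Check against K (with the unrounded x, y): √((x + 168.3)²+(y + 55.2)²) = 184.89 ≈ 184.91 km. ✓

(-14.6, -158.0)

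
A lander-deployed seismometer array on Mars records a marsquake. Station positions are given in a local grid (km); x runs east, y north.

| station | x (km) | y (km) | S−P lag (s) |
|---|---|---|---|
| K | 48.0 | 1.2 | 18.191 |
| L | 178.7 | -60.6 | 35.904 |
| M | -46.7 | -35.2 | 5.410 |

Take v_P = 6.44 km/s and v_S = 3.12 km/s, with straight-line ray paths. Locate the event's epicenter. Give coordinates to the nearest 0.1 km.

x ≈ -38.5 km, y ≈ -66.9 km

Distance from S−P lag: d = Δt · v_P v_S / (v_P − v_S) = Δt · (6.44·3.12)/(6.44−3.12) ≈ 6.0520·Δt.
So d_K = 110.09, d_L = 217.29, d_M = 32.74 km.
Circle about each station: (x − 48.0)² + (y − 1.2)² = 110.09²; (x − 178.7)² + (y + 60.6)² = 217.29²; (x + 46.7)² + (y + 35.2)² = 32.74².
Subtracting pairs of circle equations eliminates x²+y² and gives linear equations (the radical axes):
261.4 x − 123.6 y = -1794.53
-189.4 x − 72.8 y = 12162.39
Solving the 2×2 system: x ≈ -38.5, y ≈ -66.9 km.
Check against K (with the unrounded x, y): √((x − 48.0)²+(y − 1.2)²) = 110.09 ≈ 110.09 km. ✓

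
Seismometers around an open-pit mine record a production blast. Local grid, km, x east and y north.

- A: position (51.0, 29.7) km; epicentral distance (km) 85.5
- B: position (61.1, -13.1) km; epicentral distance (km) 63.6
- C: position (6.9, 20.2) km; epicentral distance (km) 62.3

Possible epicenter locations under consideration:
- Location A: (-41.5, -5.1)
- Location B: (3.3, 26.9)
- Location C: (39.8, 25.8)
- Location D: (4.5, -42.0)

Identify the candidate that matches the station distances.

For each candidate, compare |candidate − station| to the reported distance:
Location A: residuals A 13.3, B 39.3, C 7.7 → max 39.3 km
Location B: residuals A 37.7, B 6.7, C 54.7 → max 54.7 km
Location C: residuals A 73.6, B 19.3, C 28.9 → max 73.6 km
Location D: residuals A 0.0, B 0.0, C 0.1 → max 0.1 km
Only Location D has all residuals ≈ 0.

Location D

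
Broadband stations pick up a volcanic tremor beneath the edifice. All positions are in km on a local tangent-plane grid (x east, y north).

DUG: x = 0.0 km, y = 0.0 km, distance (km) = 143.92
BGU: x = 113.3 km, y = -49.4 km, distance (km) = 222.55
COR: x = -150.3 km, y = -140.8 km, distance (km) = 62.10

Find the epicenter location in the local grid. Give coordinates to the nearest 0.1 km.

-103.4 km east, -100.1 km north

Circle about each station: x² + y² = 143.92²; (x − 113.3)² + (y + 49.4)² = 222.55²; (x + 150.3)² + (y + 140.8)² = 62.10².
Subtracting pairs of circle equations eliminates x²+y² and gives linear equations (the radical axes):
226.6 x − 98.8 y = -13538.29
-300.6 x − 281.6 y = 59271.29
Solving the 2×2 system: x ≈ -103.4, y ≈ -100.1 km.
Check against DUG (with the unrounded x, y): √(x²+y²) = 143.92 ≈ 143.92 km. ✓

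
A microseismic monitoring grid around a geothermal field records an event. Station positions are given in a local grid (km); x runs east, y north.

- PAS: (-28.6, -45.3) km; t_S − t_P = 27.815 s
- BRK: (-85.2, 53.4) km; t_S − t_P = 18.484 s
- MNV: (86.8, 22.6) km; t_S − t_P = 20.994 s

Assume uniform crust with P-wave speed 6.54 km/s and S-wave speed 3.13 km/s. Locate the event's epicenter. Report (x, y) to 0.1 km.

4.8 km east, 118.3 km north

Distance from S−P lag: d = Δt · v_P v_S / (v_P − v_S) = Δt · (6.54·3.13)/(6.54−3.13) ≈ 6.0030·Δt.
So d_PAS = 166.97, d_BRK = 110.96, d_MNV = 126.03 km.
Circle about each station: (x + 28.6)² + (y + 45.3)² = 166.97²; (x + 85.2)² + (y − 53.4)² = 110.96²; (x − 86.8)² + (y − 22.6)² = 126.03².
Subtracting the PAS equation from the BRK and MNV equations removes the quadratic terms:
-113.2 x + 197.4 y = 22807.41
230.8 x + 135.8 y = 17170.37
Solving the 2×2 system: x ≈ 4.8, y ≈ 118.3 km.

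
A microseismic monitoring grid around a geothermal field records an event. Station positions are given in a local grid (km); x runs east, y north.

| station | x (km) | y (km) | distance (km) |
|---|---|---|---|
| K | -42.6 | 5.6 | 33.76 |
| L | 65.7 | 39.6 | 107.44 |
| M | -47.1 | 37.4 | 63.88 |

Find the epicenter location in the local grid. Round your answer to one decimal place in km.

Circle about each station: (x + 42.6)² + (y − 5.6)² = 33.76²; (x − 65.7)² + (y − 39.6)² = 107.44²; (x + 47.1)² + (y − 37.4)² = 63.88².
Subtracting the K equation from the L and M equations removes the quadratic terms:
216.6 x + 68.0 y = -6365.09
-9.0 x + 63.6 y = -1169.87
Solving the 2×2 system: x ≈ -22.6, y ≈ -21.6 km.

x ≈ -22.6 km, y ≈ -21.6 km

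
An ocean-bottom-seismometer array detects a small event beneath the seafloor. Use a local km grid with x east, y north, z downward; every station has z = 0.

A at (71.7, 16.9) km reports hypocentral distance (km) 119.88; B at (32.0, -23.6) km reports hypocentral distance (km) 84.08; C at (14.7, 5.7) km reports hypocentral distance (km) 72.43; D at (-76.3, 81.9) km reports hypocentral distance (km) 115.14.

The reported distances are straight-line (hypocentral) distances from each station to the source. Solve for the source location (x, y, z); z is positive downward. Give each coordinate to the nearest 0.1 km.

x ≈ -32.5 km, y ≈ -10.8 km, depth ≈ 52.4 km

Each station gives a sphere (x−x_i)² + (y−y_i)² + z² = d_i² (stations at z=0).
Subtracting the A sphere from B and C: z² cancels, leaving linear equations in x and y:
-79.4 x − 81.0 y = 3456.23
-114.0 x − 22.4 y = 3947.19
Solving: x ≈ -32.500, y ≈ -10.811 km (keep extra digits for the depth step; rounded: -32.5, -10.8).
Then from the A sphere: z² = 119.88² − (x − 71.7)² − (y − 16.9)² with x = -32.500, y = -10.811, so z ≈ 52.399 ≈ 52.4 km.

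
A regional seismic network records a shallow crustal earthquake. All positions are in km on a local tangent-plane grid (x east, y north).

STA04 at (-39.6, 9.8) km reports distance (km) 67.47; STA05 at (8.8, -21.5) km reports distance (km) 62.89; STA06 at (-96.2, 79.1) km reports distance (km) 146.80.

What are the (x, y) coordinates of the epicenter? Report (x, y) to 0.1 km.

(-42.7, -57.6)

Circle about each station: (x + 39.6)² + (y − 9.8)² = 67.47²; (x − 8.8)² + (y + 21.5)² = 62.89²; (x + 96.2)² + (y − 79.1)² = 146.80².
Subtracting the STA04 equation from the STA05 and STA06 equations removes the quadratic terms:
96.8 x − 62.6 y = -527.46
-113.2 x + 138.6 y = -3150.99
Solving the 2×2 system: x ≈ -42.7, y ≈ -57.6 km.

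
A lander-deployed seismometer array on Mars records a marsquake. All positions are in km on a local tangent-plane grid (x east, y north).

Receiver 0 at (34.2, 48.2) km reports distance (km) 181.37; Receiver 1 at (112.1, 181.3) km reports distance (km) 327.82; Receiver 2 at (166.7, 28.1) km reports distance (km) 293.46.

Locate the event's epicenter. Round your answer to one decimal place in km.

(-114.6, -55.5)

Circle about each station: (x − 34.2)² + (y − 48.2)² = 181.37²; (x − 112.1)² + (y − 181.3)² = 327.82²; (x − 166.7)² + (y − 28.1)² = 293.46².
Subtracting pairs of circle equations eliminates x²+y² and gives linear equations (the radical axes):
155.8 x + 266.2 y = -32627.66
265.0 x − 40.2 y = -28138.07
Solving the 2×2 system: x ≈ -114.6, y ≈ -55.5 km.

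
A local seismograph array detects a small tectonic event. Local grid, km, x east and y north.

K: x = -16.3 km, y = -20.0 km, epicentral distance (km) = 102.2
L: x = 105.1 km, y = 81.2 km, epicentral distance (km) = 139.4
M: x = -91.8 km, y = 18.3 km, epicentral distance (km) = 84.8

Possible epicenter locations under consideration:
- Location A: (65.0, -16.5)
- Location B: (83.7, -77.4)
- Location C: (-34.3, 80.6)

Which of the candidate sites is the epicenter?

For each candidate, compare |candidate − station| to the reported distance:
Location A: residuals K 20.8, L 33.8, M 75.8 → max 75.8 km
Location B: residuals K 13.1, L 20.6, M 115.1 → max 115.1 km
Location C: residuals K 0.0, L 0.0, M 0.0 → max 0.0 km
Only Location C has all residuals ≈ 0.

Location C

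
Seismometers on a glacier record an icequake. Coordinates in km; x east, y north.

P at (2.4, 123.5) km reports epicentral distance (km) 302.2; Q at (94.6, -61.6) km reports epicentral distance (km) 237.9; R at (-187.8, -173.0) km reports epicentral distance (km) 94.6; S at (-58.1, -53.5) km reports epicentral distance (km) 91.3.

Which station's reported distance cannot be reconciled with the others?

Solve using three stations at a time. Using Q, R, S (subtract circle equations pairwise → linear system) gives (x, y) ≈ (-141.5, -90.5).
Distances from that point to each station vs reported:
  P: calculated 257.9 vs reported 302.2 → residual 44.3 km
  Q: calculated 237.9 vs reported 237.9 → residual 0.0 km
  R: calculated 94.6 vs reported 94.6 → residual 0.0 km
  S: calculated 91.3 vs reported 91.3 → residual 0.0 km
Q, R, S are mutually consistent (residuals ≈ 0); P is off by 44.3 km.

P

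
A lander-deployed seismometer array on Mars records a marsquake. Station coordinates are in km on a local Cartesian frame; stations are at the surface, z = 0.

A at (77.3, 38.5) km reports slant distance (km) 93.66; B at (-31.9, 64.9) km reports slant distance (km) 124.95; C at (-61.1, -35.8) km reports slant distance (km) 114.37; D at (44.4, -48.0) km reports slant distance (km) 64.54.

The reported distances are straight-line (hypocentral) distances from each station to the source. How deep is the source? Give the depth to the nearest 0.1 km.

58.5 km

Each station gives a sphere (x−x_i)² + (y−y_i)² + z² = d_i² (stations at z=0).
Subtracting the A sphere from B and C: z² cancels, leaving linear equations in x and y:
-218.4 x + 52.8 y = -9068.23
-276.8 x − 148.6 y = -6750.99
Solving: x ≈ 36.202, y ≈ -22.003 km (keep extra digits for the depth step; rounded: 36.2, -22.0).
Then from the A sphere: z² = 93.66² − (x − 77.3)² − (y − 38.5)² with x = 36.202, y = -22.003, so z ≈ 58.502 ≈ 58.5 km.
Check against D (with the unrounded solution): distance 64.54 ≈ 64.54 km. ✓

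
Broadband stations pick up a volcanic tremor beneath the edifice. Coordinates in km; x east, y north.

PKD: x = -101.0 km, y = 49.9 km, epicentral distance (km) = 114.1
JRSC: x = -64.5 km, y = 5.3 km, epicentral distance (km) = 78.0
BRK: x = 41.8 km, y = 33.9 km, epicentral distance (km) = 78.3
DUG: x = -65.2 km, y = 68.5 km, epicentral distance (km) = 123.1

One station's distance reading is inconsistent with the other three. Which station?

PKD

Solve using three stations at a time. Using JRSC, BRK, DUG (subtract circle equations pairwise → linear system) gives (x, y) ≈ (2.9, -34.1).
Distances from that point to each station vs reported:
  PKD: calculated 133.6 vs reported 114.1 → residual 19.5 km
  JRSC: calculated 78.1 vs reported 78.0 → residual 0.1 km
  BRK: calculated 78.4 vs reported 78.3 → residual 0.1 km
  DUG: calculated 123.1 vs reported 123.1 → residual 0.0 km
JRSC, BRK, DUG are mutually consistent (residuals ≈ 0); PKD is off by 19.5 km.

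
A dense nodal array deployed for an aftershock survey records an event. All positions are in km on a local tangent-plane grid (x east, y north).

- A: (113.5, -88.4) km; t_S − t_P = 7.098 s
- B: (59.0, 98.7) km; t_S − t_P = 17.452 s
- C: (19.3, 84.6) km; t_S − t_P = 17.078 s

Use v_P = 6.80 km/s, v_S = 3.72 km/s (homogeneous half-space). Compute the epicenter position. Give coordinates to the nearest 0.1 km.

Distance from S−P lag: d = Δt · v_P v_S / (v_P − v_S) = Δt · (6.80·3.72)/(6.80−3.72) ≈ 8.2130·Δt.
So d_A = 58.30, d_B = 143.33, d_C = 140.26 km.
Circle about each station: (x − 113.5)² + (y + 88.4)² = 58.30²; (x − 59.0)² + (y − 98.7)² = 143.33²; (x − 19.3)² + (y − 84.6)² = 140.26².
Subtracting pairs of circle equations eliminates x²+y² and gives linear equations (the radical axes):
-109.0 x + 374.2 y = -24618.72
-188.4 x + 346.0 y = -29441.14
Solving the 2×2 system: x ≈ 76.2, y ≈ -43.6 km.
Check against A (with the unrounded x, y): √((x − 113.5)²+(y + 88.4)²) = 58.29 ≈ 58.30 km. ✓

(76.2, -43.6)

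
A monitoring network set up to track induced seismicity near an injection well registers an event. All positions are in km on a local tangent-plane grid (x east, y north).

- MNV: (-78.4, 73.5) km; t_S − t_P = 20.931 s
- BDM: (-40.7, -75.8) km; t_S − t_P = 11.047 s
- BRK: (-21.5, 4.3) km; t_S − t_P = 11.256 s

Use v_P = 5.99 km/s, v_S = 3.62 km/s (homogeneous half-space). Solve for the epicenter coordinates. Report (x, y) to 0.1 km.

59.1 km east, -59.8 km north

Distance from S−P lag: d = Δt · v_P v_S / (v_P − v_S) = Δt · (5.99·3.62)/(5.99−3.62) ≈ 9.1493·Δt.
So d_MNV = 191.50, d_BDM = 101.07, d_BRK = 102.98 km.
Circle about each station: (x + 78.4)² + (y − 73.5)² = 191.50²; (x + 40.7)² + (y + 75.8)² = 101.07²; (x + 21.5)² + (y − 4.3)² = 102.98².
Subtracting pairs of circle equations eliminates x²+y² and gives linear equations (the radical axes):
75.4 x − 298.6 y = 22310.43
113.8 x − 138.4 y = 14999.30
Solving the 2×2 system: x ≈ 59.1, y ≈ -59.8 km.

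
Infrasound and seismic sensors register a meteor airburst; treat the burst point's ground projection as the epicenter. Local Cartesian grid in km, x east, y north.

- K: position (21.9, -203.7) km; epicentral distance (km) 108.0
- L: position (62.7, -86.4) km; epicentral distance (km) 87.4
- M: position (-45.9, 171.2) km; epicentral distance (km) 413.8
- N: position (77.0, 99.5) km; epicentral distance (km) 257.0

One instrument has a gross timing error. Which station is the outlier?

Solve using three stations at a time. Using K, L, N (subtract circle equations pairwise → linear system) gives (x, y) ≈ (118.1, -154.3).
Distances from that point to each station vs reported:
  K: calculated 108.2 vs reported 108.0 → residual 0.2 km
  L: calculated 87.6 vs reported 87.4 → residual 0.2 km
  M: calculated 364.5 vs reported 413.8 → residual 49.3 km
  N: calculated 257.1 vs reported 257.0 → residual 0.1 km
K, L, N are mutually consistent (residuals ≈ 0); M is off by 49.3 km.

M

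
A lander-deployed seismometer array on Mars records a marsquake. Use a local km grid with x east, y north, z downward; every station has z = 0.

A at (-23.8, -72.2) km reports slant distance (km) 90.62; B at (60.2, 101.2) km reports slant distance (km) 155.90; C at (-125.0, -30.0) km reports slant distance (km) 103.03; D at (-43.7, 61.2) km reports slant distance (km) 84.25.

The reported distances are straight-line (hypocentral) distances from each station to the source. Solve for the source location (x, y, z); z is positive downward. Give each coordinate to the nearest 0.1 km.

x ≈ -42.3 km, y ≈ -2.6 km, depth ≈ 55.0 km

Each station gives a sphere (x−x_i)² + (y−y_i)² + z² = d_i² (stations at z=0).
Subtracting the A sphere from B and C: z² cancels, leaving linear equations in x and y:
168.0 x + 346.8 y = -8006.63
-202.4 x + 84.4 y = 8342.52
Solving: x ≈ -42.300, y ≈ -2.596 km (keep extra digits for the depth step; rounded: -42.3, -2.6).
Then from the A sphere: z² = 90.62² − (x + 23.8)² − (y + 72.2)² with x = -42.300, y = -2.596, so z ≈ 55.000 ≈ 55.0 km.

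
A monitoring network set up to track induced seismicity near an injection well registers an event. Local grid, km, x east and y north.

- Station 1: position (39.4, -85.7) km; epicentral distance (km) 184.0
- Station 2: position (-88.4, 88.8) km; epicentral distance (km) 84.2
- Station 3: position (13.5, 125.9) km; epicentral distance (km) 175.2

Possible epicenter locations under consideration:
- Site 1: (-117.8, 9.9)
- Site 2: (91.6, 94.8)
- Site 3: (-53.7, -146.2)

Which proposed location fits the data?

For each candidate, compare |candidate − station| to the reported distance:
Site 1: residuals Station 1 0.0, Station 2 0.0, Station 3 0.0 → max 0.0 km
Site 2: residuals Station 1 3.9, Station 2 95.9, Station 3 91.1 → max 95.9 km
Site 3: residuals Station 1 73.0, Station 2 153.3, Station 3 105.1 → max 153.3 km
Only Site 1 has all residuals ≈ 0.

Site 1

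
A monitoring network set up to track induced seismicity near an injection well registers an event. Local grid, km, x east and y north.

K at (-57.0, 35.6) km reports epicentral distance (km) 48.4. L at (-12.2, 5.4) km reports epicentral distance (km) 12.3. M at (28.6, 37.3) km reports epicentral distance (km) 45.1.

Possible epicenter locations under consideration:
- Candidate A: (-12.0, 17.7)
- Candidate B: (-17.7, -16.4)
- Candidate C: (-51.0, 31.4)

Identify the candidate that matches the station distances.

Candidate A

For each candidate, compare |candidate − station| to the reported distance:
Candidate A: residuals K 0.0, L 0.0, M 0.0 → max 0.0 km
Candidate B: residuals K 16.8, L 10.2, M 25.8 → max 25.8 km
Candidate C: residuals K 41.1, L 34.4, M 34.7 → max 41.1 km
Only Candidate A has all residuals ≈ 0.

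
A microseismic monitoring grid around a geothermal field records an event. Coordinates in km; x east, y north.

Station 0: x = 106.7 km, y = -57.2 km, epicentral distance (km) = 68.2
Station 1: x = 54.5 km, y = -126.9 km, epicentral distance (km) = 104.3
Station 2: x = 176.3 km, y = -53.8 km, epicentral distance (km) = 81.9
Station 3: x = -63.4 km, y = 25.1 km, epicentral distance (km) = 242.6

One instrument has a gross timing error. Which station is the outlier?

Station 1

Solve using three stations at a time. Using Station 0, Station 2, Station 3 (subtract circle equations pairwise → linear system) gives (x, y) ≈ (130.0, -121.5).
Distances from that point to each station vs reported:
  Station 0: calculated 68.4 vs reported 68.2 → residual 0.2 km
  Station 1: calculated 75.6 vs reported 104.3 → residual 28.7 km
  Station 2: calculated 82.1 vs reported 81.9 → residual 0.2 km
  Station 3: calculated 242.7 vs reported 242.6 → residual 0.1 km
Station 0, Station 2, Station 3 are mutually consistent (residuals ≈ 0); Station 1 is off by 28.7 km.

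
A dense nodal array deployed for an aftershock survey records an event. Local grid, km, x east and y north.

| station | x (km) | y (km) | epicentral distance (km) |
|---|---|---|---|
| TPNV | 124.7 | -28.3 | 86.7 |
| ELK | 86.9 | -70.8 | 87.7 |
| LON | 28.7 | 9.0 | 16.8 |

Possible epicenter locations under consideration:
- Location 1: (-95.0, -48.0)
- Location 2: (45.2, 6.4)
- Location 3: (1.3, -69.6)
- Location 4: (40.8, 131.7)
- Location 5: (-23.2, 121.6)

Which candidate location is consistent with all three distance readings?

For each candidate, compare |candidate − station| to the reported distance:
Location 1: residuals TPNV 133.9, ELK 95.6, LON 119.4 → max 133.9 km
Location 2: residuals TPNV 0.0, ELK 0.0, LON 0.1 → max 0.1 km
Location 3: residuals TPNV 43.4, ELK 2.1, LON 66.4 → max 66.4 km
Location 4: residuals TPNV 94.0, ELK 120.0, LON 106.5 → max 120.0 km
Location 5: residuals TPNV 123.9, ELK 134.0, LON 107.2 → max 134.0 km
Only Location 2 has all residuals ≈ 0.

Location 2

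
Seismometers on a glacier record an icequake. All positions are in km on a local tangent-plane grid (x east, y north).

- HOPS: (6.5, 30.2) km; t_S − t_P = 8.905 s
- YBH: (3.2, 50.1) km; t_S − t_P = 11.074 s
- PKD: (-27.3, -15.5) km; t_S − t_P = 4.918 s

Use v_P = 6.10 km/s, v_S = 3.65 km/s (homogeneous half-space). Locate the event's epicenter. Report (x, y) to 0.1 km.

Distance from S−P lag: d = Δt · v_P v_S / (v_P − v_S) = Δt · (6.10·3.65)/(6.10−3.65) ≈ 9.0878·Δt.
So d_HOPS = 80.93, d_YBH = 100.64, d_PKD = 44.69 km.
Circle about each station: (x − 6.5)² + (y − 30.2)² = 80.93²; (x − 3.2)² + (y − 50.1)² = 100.64²; (x + 27.3)² + (y + 15.5)² = 44.69².
Subtracting pairs of circle equations eliminates x²+y² and gives linear equations (the radical axes):
-6.6 x + 39.8 y = -2012.78
-67.6 x − 91.4 y = 4583.72
Solving the 2×2 system: x ≈ 0.5, y ≈ -50.5 km.
Check against HOPS (with the unrounded x, y): √((x − 6.5)²+(y − 30.2)²) = 80.92 ≈ 80.93 km. ✓

(0.5, -50.5)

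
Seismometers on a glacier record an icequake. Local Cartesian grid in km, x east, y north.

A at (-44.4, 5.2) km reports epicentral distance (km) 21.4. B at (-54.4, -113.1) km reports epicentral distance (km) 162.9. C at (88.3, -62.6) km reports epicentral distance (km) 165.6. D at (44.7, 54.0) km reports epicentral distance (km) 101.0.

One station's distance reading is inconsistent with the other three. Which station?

B

Solve using three stations at a time. Using A, C, D (subtract circle equations pairwise → linear system) gives (x, y) ≈ (-52.1, 25.2).
Distances from that point to each station vs reported:
  A: calculated 21.4 vs reported 21.4 → residual 0.0 km
  B: calculated 138.3 vs reported 162.9 → residual 24.6 km
  C: calculated 165.6 vs reported 165.6 → residual 0.0 km
  D: calculated 101.0 vs reported 101.0 → residual 0.0 km
A, C, D are mutually consistent (residuals ≈ 0); B is off by 24.6 km.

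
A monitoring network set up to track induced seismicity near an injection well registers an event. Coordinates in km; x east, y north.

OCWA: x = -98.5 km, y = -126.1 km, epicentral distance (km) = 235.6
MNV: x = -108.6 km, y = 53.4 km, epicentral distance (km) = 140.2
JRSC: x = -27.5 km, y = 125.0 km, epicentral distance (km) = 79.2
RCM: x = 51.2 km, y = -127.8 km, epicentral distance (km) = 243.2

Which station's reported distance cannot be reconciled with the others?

RCM

Solve using three stations at a time. Using OCWA, MNV, JRSC (subtract circle equations pairwise → linear system) gives (x, y) ≈ (30.5, 71.1).
Distances from that point to each station vs reported:
  OCWA: calculated 235.6 vs reported 235.6 → residual 0.0 km
  MNV: calculated 140.2 vs reported 140.2 → residual 0.0 km
  JRSC: calculated 79.2 vs reported 79.2 → residual 0.0 km
  RCM: calculated 199.9 vs reported 243.2 → residual 43.3 km
OCWA, MNV, JRSC are mutually consistent (residuals ≈ 0); RCM is off by 43.3 km.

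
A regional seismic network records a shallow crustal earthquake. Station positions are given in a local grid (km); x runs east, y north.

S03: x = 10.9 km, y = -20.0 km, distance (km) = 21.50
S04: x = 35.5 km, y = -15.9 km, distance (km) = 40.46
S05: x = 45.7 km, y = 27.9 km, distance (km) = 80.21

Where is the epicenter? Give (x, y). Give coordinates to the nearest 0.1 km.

Circle about each station: (x − 10.9)² + (y + 20.0)² = 21.50²; (x − 35.5)² + (y + 15.9)² = 40.46²; (x − 45.7)² + (y − 27.9)² = 80.21².
Subtracting pairs of circle equations eliminates x²+y² and gives linear equations (the radical axes):
49.2 x + 8.2 y = -180.51
69.6 x + 95.8 y = -3623.30
Solving the 2×2 system: x ≈ 3.0, y ≈ -40.0 km.
Check against S03 (with the unrounded x, y): √((x − 10.9)²+(y + 20.0)²) = 21.50 ≈ 21.50 km. ✓

3.0 km east, -40.0 km north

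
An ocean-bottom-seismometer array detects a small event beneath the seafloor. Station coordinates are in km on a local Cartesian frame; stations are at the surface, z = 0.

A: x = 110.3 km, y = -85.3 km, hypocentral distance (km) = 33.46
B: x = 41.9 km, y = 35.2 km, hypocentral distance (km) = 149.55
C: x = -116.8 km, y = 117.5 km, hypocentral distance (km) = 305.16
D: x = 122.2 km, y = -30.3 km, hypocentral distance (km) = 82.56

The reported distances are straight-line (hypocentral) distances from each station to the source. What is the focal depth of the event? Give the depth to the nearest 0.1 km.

20.4 km

Each station gives a sphere (x−x_i)² + (y−y_i)² + z² = d_i² (stations at z=0).
Subtracting the A sphere from B and C: z² cancels, leaving linear equations in x and y:
-136.8 x + 241.0 y = -37693.16
-454.2 x + 405.6 y = -83996.74
Solving: x ≈ 91.797, y ≈ -104.296 km (keep extra digits for the depth step; rounded: 91.8, -104.3).
Then from the A sphere: z² = 33.46² − (x − 110.3)² − (y + 85.3)² with x = 91.797, y = -104.296, so z ≈ 20.405 ≈ 20.4 km.
Check against D (with the unrounded solution): distance 82.56 ≈ 82.56 km. ✓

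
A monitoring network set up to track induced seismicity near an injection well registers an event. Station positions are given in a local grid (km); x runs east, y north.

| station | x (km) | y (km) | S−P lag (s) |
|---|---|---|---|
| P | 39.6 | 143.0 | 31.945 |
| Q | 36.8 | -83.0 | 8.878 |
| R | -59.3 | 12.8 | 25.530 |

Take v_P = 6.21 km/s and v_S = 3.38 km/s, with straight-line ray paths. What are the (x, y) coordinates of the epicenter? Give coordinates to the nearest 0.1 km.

Distance from S−P lag: d = Δt · v_P v_S / (v_P − v_S) = Δt · (6.21·3.38)/(6.21−3.38) ≈ 7.4169·Δt.
So d_P = 236.93, d_Q = 65.85, d_R = 189.35 km.
Circle about each station: (x − 39.6)² + (y − 143.0)² = 236.93²; (x − 36.8)² + (y + 83.0)² = 65.85²; (x + 59.3)² + (y − 12.8)² = 189.35².
Subtracting pairs of circle equations eliminates x²+y² and gives linear equations (the radical axes):
-5.6 x − 452.0 y = 38025.68
-197.8 x − 260.4 y = 1945.57
Solving the 2×2 system: x ≈ 102.6, y ≈ -85.4 km.

(102.6, -85.4)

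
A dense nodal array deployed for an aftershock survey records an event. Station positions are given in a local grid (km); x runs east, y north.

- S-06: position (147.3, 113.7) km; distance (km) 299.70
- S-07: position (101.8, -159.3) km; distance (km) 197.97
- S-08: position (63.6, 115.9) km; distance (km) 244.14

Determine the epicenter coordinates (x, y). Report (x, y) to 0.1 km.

Circle about each station: (x − 147.3)² + (y − 113.7)² = 299.70²; (x − 101.8)² + (y + 159.3)² = 197.97²; (x − 63.6)² + (y − 115.9)² = 244.14².
Subtracting the S-06 equation from the S-07 and S-08 equations removes the quadratic terms:
-91.0 x − 546.0 y = 51742.72
-167.4 x + 4.4 y = 13068.54
Solving the 2×2 system: x ≈ -80.2, y ≈ -81.4 km.
Check against S-06 (with the unrounded x, y): √((x − 147.3)²+(y − 113.7)²) = 299.71 ≈ 299.70 km. ✓

-80.2 km east, -81.4 km north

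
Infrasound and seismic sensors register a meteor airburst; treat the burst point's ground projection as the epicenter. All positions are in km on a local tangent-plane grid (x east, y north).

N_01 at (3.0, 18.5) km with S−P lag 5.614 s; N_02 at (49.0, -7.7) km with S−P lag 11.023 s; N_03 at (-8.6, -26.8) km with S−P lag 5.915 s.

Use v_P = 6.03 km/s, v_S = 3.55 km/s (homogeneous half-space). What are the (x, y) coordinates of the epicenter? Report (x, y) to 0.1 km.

x ≈ -44.6 km, y ≈ 9.4 km

Distance from S−P lag: d = Δt · v_P v_S / (v_P − v_S) = Δt · (6.03·3.55)/(6.03−3.55) ≈ 8.6317·Δt.
So d_N_01 = 48.46, d_N_02 = 95.15, d_N_03 = 51.06 km.
Circle about each station: (x − 3.0)² + (y − 18.5)² = 48.46²; (x − 49.0)² + (y + 7.7)² = 95.15²; (x + 8.6)² + (y + 26.8)² = 51.06².
Subtracting the N_01 equation from the N_02 and N_03 equations removes the quadratic terms:
92.0 x − 52.4 y = -4596.11
-23.2 x − 90.6 y = 182.20
Solving the 2×2 system: x ≈ -44.6, y ≈ 9.4 km.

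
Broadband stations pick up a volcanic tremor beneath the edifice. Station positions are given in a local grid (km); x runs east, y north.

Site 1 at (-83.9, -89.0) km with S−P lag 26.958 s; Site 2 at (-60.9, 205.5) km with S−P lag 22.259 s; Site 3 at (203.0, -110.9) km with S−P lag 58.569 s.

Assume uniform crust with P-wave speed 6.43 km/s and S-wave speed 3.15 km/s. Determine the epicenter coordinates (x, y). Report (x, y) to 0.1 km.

-106.7 km east, 75.9 km north

Distance from S−P lag: d = Δt · v_P v_S / (v_P − v_S) = Δt · (6.43·3.15)/(6.43−3.15) ≈ 6.1752·Δt.
So d_Site 1 = 166.47, d_Site 2 = 137.45, d_Site 3 = 361.67 km.
Circle about each station: (x + 83.9)² + (y + 89.0)² = 166.47²; (x + 60.9)² + (y − 205.5)² = 137.45²; (x − 203.0)² + (y + 110.9)² = 361.67².
Subtracting pairs of circle equations eliminates x²+y² and gives linear equations (the radical axes):
46.0 x + 589.0 y = 39798.61
573.8 x − 43.8 y = -64545.33
Solving the 2×2 system: x ≈ -106.7, y ≈ 75.9 km.
Check against Site 1 (with the unrounded x, y): √((x + 83.9)²+(y + 89.0)²) = 166.47 ≈ 166.47 km. ✓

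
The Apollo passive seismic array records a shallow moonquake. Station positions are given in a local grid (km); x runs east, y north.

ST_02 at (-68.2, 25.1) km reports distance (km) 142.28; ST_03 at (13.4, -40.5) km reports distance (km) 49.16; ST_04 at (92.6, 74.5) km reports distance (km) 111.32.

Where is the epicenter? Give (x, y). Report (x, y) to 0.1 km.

Circle about each station: (x + 68.2)² + (y − 25.1)² = 142.28²; (x − 13.4)² + (y + 40.5)² = 49.16²; (x − 92.6)² + (y − 74.5)² = 111.32².
Subtracting the ST_02 equation from the ST_03 and ST_04 equations removes the quadratic terms:
163.2 x − 131.2 y = 14365.45
321.6 x + 98.8 y = 16695.22
Solving the 2×2 system: x ≈ 61.9, y ≈ -32.5 km.

(61.9, -32.5)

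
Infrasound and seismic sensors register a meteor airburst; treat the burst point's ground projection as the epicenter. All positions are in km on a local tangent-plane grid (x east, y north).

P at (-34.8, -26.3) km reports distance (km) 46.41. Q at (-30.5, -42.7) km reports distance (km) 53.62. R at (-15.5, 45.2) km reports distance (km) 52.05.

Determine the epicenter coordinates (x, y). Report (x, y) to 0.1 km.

(5.1, -2.6)

Circle about each station: (x + 34.8)² + (y + 26.3)² = 46.41²; (x + 30.5)² + (y + 42.7)² = 53.62²; (x + 15.5)² + (y − 45.2)² = 52.05².
Subtracting the P equation from the Q and R equations removes the quadratic terms:
8.6 x − 32.8 y = 129.59
38.6 x + 143.0 y = -174.75
Solving the 2×2 system: x ≈ 5.1, y ≈ -2.6 km.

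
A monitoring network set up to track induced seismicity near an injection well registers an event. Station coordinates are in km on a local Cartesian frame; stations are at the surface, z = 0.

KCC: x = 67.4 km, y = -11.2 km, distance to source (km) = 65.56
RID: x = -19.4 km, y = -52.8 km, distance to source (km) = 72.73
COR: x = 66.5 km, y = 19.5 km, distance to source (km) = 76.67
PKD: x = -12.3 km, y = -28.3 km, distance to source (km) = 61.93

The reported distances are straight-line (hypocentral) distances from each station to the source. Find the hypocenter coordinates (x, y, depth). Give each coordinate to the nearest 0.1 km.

Each station gives a sphere (x−x_i)² + (y−y_i)² + z² = d_i² (stations at z=0).
Subtracting the KCC sphere from RID and COR: z² cancels, leaving linear equations in x and y:
-173.6 x − 83.2 y = -2495.54
-1.8 x + 61.4 y = -1445.88
Solving: x ≈ 25.306, y ≈ -22.807 km (keep extra digits for the depth step; rounded: 25.3, -22.8).
Then from the KCC sphere: z² = 65.56² − (x − 67.4)² − (y + 11.2)² with x = 25.306, y = -22.807, so z ≈ 48.903 ≈ 48.9 km.

x ≈ 25.3 km, y ≈ -22.8 km, depth ≈ 48.9 km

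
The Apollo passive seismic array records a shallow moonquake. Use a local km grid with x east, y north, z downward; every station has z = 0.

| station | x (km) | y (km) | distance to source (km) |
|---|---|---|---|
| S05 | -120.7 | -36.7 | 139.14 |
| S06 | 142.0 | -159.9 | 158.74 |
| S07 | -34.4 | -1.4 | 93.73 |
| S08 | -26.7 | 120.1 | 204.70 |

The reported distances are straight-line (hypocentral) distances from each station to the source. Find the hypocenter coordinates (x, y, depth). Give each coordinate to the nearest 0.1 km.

Each station gives a sphere (x−x_i)² + (y−y_i)² + z² = d_i² (stations at z=0).
Subtracting the S05 sphere from S06 and S07: z² cancels, leaving linear equations in x and y:
525.4 x − 246.4 y = 23978.18
172.6 x + 70.6 y = -4155.43
Solving: x ≈ 8.402, y ≈ -79.399 km (keep extra digits for the depth step; rounded: 8.4, -79.4).
Then from the S05 sphere: z² = 139.14² − (x + 120.7)² − (y + 36.7)² with x = 8.402, y = -79.399, so z ≈ 29.486 ≈ 29.5 km.
Check against S08 (with the unrounded solution): distance 204.70 ≈ 204.70 km. ✓

x ≈ 8.4 km, y ≈ -79.4 km, depth ≈ 29.5 km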